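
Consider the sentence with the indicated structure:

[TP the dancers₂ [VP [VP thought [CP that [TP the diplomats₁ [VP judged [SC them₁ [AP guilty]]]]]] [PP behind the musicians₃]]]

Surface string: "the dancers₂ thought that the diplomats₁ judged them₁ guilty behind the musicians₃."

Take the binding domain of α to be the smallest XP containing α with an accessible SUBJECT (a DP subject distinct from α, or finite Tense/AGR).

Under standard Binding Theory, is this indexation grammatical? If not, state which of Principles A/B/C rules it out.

The two coindexed NPs are *the diplomats₁* and *them₁*.
*them₁* is a pronoun. Its binding domain is the embedded TP, whose subject is the diplomats₁.
*the diplomats₁* c-commands it within that domain and carries the same index.
The pronoun is locally bound → Principle B violation.

Principle B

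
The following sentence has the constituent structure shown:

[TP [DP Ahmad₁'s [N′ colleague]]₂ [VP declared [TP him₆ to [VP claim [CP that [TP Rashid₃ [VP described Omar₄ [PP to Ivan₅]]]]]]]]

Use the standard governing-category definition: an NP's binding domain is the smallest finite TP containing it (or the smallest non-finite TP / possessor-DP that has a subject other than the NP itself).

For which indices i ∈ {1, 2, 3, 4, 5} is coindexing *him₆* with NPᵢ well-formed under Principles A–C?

{1}

*him* is a pronoun, so Principle B applies: it must be free in its binding domain.
Binding domain of *him₆*: the matrix TP, whose subject is [Ahmad₁'s colleague]₂.
*Ahmad₁* and the pronoun do not c-command one another → neither Principle B nor Principle C is at stake; coindexation permitted.
*[Ahmad₁'s colleague]₂* c-commands the pronoun within its binding domain → coindexation would violate Principle B.
*Rashid₃*: the pronoun c-commands this R-expression → coindexation would violate Principle C on *Rashid₃*.
*Omar₄*: the pronoun c-commands this R-expression → coindexation would violate Principle C on *Omar₄*.
*Ivan₅*: the pronoun c-commands this R-expression → coindexation would violate Principle C on *Ivan₅*.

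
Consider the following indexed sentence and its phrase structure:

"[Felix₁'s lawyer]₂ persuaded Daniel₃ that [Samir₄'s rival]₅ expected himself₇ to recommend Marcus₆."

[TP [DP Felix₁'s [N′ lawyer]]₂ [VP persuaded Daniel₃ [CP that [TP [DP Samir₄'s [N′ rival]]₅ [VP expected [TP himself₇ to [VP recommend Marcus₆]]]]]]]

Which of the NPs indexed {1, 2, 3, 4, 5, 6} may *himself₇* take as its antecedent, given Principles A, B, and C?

*himself* is an anaphor, so Principle A applies: it must be bound in its binding domain.
Binding domain of *himself₇*: the embedded TP, whose subject is [Samir₄'s rival]₅.
*Felix₁* does not c-command the anaphor → cannot bind it.
*[Felix₁'s lawyer]₂* c-commands the anaphor but is outside its binding domain → cannot satisfy Principle A.
*Daniel₃* c-commands the anaphor but is outside its binding domain → cannot satisfy Principle A.
*Samir₄* does not c-command the anaphor → cannot bind it.
*[Samir₄'s rival]₅* c-commands the anaphor within its binding domain → licit binder.
*Marcus₆* does not c-command the anaphor → cannot bind it.

{5}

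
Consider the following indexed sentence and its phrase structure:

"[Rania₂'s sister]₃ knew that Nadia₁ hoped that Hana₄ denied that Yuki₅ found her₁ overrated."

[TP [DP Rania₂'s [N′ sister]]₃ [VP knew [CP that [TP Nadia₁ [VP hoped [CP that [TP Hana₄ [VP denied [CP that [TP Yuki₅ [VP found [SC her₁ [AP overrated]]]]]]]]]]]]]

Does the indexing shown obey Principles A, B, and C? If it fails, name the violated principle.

The two coindexed NPs are *Nadia₁* and *her₁*.
*her₁* is a pronoun; its binding domain is the embedded TP, whose subject is Yuki₅. Within that domain it is c-commanded only by *Yuki₅*, which carries a different index — the pronoun is free locally, so Principle B holds.
*Nadia₁* is an R-expression; *her₁* does not c-command it, and no other NP shares its index, so Principle C is satisfied.
All principles are respected.

grammatical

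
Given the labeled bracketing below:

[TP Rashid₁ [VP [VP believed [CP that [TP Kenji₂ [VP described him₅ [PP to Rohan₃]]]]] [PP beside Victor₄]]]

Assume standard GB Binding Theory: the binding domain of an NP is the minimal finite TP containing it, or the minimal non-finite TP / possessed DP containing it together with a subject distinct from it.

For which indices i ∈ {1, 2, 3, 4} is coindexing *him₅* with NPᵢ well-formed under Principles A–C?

*him* is a pronoun, so Principle B applies: it must be free in its binding domain.
Binding domain of *him₅*: the embedded TP, whose subject is Kenji₂.
*Rashid₁* c-commands the pronoun but from outside its binding domain, and is not c-commanded by it → coindexation permitted.
*Kenji₂* c-commands the pronoun within its binding domain → coindexation would violate Principle B.
*Rohan₃*: the pronoun c-commands this R-expression → coindexation would violate Principle C on *Rohan₃*.
*Victor₄* and the pronoun do not c-command one another → neither Principle B nor Principle C is at stake; coindexation permitted.

{1, 4}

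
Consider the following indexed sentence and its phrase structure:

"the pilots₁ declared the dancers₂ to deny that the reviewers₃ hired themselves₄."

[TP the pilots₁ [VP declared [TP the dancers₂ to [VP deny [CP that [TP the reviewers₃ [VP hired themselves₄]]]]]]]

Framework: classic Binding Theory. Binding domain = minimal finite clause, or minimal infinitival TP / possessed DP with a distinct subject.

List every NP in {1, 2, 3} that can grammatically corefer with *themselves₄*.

*themselves* is an anaphor, so Principle A applies: it must be bound in its binding domain.
Binding domain of *themselves₄*: the embedded TP, whose subject is the reviewers₃.
*the pilots₁* c-commands the anaphor but is outside its binding domain → cannot satisfy Principle A.
*the dancers₂* c-commands the anaphor but is outside its binding domain → cannot satisfy Principle A.
*the reviewers₃* c-commands the anaphor within its binding domain → licit binder.

{3}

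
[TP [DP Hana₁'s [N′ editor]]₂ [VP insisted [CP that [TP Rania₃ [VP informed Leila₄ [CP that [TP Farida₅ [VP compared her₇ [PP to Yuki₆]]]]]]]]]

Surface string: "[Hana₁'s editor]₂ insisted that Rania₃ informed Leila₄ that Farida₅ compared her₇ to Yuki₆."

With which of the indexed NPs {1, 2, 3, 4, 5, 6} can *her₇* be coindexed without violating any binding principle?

{1, 2, 3, 4}

*her* is a pronoun, so Principle B applies: it must be free in its binding domain.
Binding domain of *her₇*: the embedded TP, whose subject is Farida₅.
*Hana₁* and the pronoun do not c-command one another → neither Principle B nor Principle C is at stake; coindexation permitted.
*[Hana₁'s editor]₂* c-commands the pronoun but from outside its binding domain, and is not c-commanded by it → coindexation permitted.
*Rania₃* c-commands the pronoun but from outside its binding domain, and is not c-commanded by it → coindexation permitted.
*Leila₄* c-commands the pronoun but from outside its binding domain, and is not c-commanded by it → coindexation permitted.
*Farida₅* c-commands the pronoun within its binding domain → coindexation would violate Principle B.
*Yuki₆*: the pronoun c-commands this R-expression → coindexation would violate Principle C on *Yuki₆*.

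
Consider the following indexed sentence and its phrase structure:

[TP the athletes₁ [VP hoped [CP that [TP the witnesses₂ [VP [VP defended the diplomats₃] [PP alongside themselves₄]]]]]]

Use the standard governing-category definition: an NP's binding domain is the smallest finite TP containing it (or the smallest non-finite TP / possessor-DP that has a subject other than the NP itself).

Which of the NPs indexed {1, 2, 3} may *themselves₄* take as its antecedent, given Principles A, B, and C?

*themselves* is an anaphor, so Principle A applies: it must be bound in its binding domain.
Binding domain of *themselves₄*: the embedded TP, whose subject is the witnesses₂.
*the athletes₁* c-commands the anaphor but is outside its binding domain → cannot satisfy Principle A.
*the witnesses₂* c-commands the anaphor within its binding domain → licit binder.
*the diplomats₃* does not c-command the anaphor → cannot bind it.

{2}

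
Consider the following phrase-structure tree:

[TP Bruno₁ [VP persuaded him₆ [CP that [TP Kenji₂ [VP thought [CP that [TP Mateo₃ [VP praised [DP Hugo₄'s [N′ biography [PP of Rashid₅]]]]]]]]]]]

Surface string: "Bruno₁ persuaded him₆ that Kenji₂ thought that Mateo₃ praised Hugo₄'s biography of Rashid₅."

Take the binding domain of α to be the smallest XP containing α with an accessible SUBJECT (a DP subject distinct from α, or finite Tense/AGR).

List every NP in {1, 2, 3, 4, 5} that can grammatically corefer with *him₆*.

none

*him* is a pronoun, so Principle B applies: it must be free in its binding domain.
Binding domain of *him₆*: the matrix TP, whose subject is Bruno₁.
*Bruno₁* c-commands the pronoun within its binding domain → coindexation would violate Principle B.
*Kenji₂*: the pronoun c-commands this R-expression → coindexation would violate Principle C on *Kenji₂*.
*Mateo₃*: the pronoun c-commands this R-expression → coindexation would violate Principle C on *Mateo₃*.
*Hugo₄*: the pronoun c-commands this R-expression → coindexation would violate Principle C on *Hugo₄*.
*Rashid₅*: the pronoun c-commands this R-expression → coindexation would violate Principle C on *Rashid₅*.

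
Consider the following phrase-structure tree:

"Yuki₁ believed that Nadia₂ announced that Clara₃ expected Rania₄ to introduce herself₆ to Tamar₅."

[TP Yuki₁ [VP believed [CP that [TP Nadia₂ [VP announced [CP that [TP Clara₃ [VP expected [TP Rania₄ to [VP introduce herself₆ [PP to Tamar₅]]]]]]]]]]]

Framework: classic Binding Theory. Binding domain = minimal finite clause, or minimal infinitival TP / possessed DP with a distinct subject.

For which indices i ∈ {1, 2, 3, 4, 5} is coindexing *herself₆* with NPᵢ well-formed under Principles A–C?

{4}

*herself* is an anaphor, so Principle A applies: it must be bound in its binding domain.
Binding domain of *herself₆*: the embedded TP, whose subject is Rania₄.
*Yuki₁* c-commands the anaphor but is outside its binding domain → cannot satisfy Principle A.
*Nadia₂* c-commands the anaphor but is outside its binding domain → cannot satisfy Principle A.
*Clara₃* c-commands the anaphor but is outside its binding domain → cannot satisfy Principle A.
*Rania₄* c-commands the anaphor within its binding domain → licit binder.
*Tamar₅* does not c-command the anaphor → cannot bind it.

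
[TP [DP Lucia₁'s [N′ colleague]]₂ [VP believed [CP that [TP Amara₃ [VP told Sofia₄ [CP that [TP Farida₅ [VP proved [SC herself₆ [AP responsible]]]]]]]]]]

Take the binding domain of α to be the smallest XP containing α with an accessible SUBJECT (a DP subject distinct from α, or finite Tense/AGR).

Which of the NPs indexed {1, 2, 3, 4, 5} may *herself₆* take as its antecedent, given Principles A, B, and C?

{5}

*herself* is an anaphor, so Principle A applies: it must be bound in its binding domain.
Binding domain of *herself₆*: the embedded TP, whose subject is Farida₅.
*Lucia₁* does not c-command the anaphor → cannot bind it.
*[Lucia₁'s colleague]₂* c-commands the anaphor but is outside its binding domain → cannot satisfy Principle A.
*Amara₃* c-commands the anaphor but is outside its binding domain → cannot satisfy Principle A.
*Sofia₄* c-commands the anaphor but is outside its binding domain → cannot satisfy Principle A.
*Farida₅* c-commands the anaphor within its binding domain → licit binder.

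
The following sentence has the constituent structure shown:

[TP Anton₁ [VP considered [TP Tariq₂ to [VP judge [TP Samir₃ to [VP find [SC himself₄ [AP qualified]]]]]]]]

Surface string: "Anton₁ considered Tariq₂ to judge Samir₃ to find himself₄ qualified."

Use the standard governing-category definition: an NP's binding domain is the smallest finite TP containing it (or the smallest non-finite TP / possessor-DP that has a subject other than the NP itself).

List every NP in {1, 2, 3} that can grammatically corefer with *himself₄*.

{3}

*himself* is an anaphor, so Principle A applies: it must be bound in its binding domain.
Binding domain of *himself₄*: the embedded TP, whose subject is Samir₃.
*Anton₁* c-commands the anaphor but is outside its binding domain → cannot satisfy Principle A.
*Tariq₂* c-commands the anaphor but is outside its binding domain → cannot satisfy Principle A.
*Samir₃* c-commands the anaphor within its binding domain → licit binder.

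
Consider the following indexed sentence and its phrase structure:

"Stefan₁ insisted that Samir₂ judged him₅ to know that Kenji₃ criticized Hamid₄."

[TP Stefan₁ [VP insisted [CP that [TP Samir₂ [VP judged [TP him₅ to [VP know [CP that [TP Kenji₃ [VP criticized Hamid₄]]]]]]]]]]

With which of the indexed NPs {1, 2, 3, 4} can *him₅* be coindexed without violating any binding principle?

*him* is a pronoun, so Principle B applies: it must be free in its binding domain.
Binding domain of *him₅*: the embedded TP, whose subject is Samir₂.
*Stefan₁* c-commands the pronoun but from outside its binding domain, and is not c-commanded by it → coindexation permitted.
*Samir₂* c-commands the pronoun within its binding domain → coindexation would violate Principle B.
*Kenji₃*: the pronoun c-commands this R-expression → coindexation would violate Principle C on *Kenji₃*.
*Hamid₄*: the pronoun c-commands this R-expression → coindexation would violate Principle C on *Hamid₄*.

{1}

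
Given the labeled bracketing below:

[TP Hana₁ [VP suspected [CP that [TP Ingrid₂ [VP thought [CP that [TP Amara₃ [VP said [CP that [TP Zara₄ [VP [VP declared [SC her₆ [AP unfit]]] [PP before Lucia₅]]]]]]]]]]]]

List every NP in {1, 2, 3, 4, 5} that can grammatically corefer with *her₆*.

{1, 2, 3, 5}

*her* is a pronoun, so Principle B applies: it must be free in its binding domain.
Binding domain of *her₆*: the embedded TP, whose subject is Zara₄.
*Hana₁* c-commands the pronoun but from outside its binding domain, and is not c-commanded by it → coindexation permitted.
*Ingrid₂* c-commands the pronoun but from outside its binding domain, and is not c-commanded by it → coindexation permitted.
*Amara₃* c-commands the pronoun but from outside its binding domain, and is not c-commanded by it → coindexation permitted.
*Zara₄* c-commands the pronoun within its binding domain → coindexation would violate Principle B.
*Lucia₅* and the pronoun do not c-command one another → neither Principle B nor Principle C is at stake; coindexation permitted.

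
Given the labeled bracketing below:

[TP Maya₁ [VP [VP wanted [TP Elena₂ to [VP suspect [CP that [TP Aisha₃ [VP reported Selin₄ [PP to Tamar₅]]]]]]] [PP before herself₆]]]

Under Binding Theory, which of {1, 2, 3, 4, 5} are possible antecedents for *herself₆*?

{1}

*herself* is an anaphor, so Principle A applies: it must be bound in its binding domain.
Binding domain of *herself₆*: the matrix TP, whose subject is Maya₁.
*Maya₁* c-commands the anaphor within its binding domain → licit binder.
*Elena₂* does not c-command the anaphor → cannot bind it.
*Aisha₃* does not c-command the anaphor → cannot bind it.
*Selin₄* does not c-command the anaphor → cannot bind it.
*Tamar₅* does not c-command the anaphor → cannot bind it.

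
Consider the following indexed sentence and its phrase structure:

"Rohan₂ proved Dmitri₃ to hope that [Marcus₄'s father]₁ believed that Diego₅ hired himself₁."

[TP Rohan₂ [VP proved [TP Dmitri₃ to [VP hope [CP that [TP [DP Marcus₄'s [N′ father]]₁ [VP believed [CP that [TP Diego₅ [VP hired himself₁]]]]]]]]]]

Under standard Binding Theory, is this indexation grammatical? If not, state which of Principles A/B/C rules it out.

Principle A

The two coindexed NPs are *[Marcus₄'s father]₁* and *himself₁*.
*himself₁* is an anaphor. Principle A requires it to be bound within its binding domain — the embedded TP, whose subject is Diego₅.
Within that domain it is c-commanded by *Diego₅*, which does not share its index.
*[Marcus₄'s father]₁* does c-command the anaphor, but from outside its binding domain.
The anaphor is unbound in its domain → Principle A violation.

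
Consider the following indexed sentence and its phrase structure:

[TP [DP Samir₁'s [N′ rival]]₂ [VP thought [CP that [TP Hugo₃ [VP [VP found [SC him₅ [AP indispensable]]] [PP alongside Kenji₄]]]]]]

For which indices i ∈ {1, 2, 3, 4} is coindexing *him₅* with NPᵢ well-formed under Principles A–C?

*him* is a pronoun, so Principle B applies: it must be free in its binding domain.
Binding domain of *him₅*: the embedded TP, whose subject is Hugo₃.
*Samir₁* and the pronoun do not c-command one another → neither Principle B nor Principle C is at stake; coindexation permitted.
*[Samir₁'s rival]₂* c-commands the pronoun but from outside its binding domain, and is not c-commanded by it → coindexation permitted.
*Hugo₃* c-commands the pronoun within its binding domain → coindexation would violate Principle B.
*Kenji₄* and the pronoun do not c-command one another → neither Principle B nor Principle C is at stake; coindexation permitted.

{1, 2, 4}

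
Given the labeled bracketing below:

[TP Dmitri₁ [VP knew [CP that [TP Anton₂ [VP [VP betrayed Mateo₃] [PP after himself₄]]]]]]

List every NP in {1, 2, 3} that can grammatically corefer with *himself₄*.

{2}

*himself* is an anaphor, so Principle A applies: it must be bound in its binding domain.
Binding domain of *himself₄*: the embedded TP, whose subject is Anton₂.
*Dmitri₁* c-commands the anaphor but is outside its binding domain → cannot satisfy Principle A.
*Anton₂* c-commands the anaphor within its binding domain → licit binder.
*Mateo₃* does not c-command the anaphor → cannot bind it.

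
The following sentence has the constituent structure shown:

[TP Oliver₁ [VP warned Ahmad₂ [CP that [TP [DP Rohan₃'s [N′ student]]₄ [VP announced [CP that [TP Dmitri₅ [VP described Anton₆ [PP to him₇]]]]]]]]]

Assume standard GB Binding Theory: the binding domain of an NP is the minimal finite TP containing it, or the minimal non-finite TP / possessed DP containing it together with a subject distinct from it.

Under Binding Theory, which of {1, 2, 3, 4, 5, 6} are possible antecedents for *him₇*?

*him* is a pronoun, so Principle B applies: it must be free in its binding domain.
Binding domain of *him₇*: the embedded TP, whose subject is Dmitri₅.
*Oliver₁* c-commands the pronoun but from outside its binding domain, and is not c-commanded by it → coindexation permitted.
*Ahmad₂* c-commands the pronoun but from outside its binding domain, and is not c-commanded by it → coindexation permitted.
*Rohan₃* and the pronoun do not c-command one another → neither Principle B nor Principle C is at stake; coindexation permitted.
*[Rohan₃'s student]₄* c-commands the pronoun but from outside its binding domain, and is not c-commanded by it → coindexation permitted.
*Dmitri₅* c-commands the pronoun within its binding domain → coindexation would violate Principle B.
*Anton₆* c-commands the pronoun within its binding domain → coindexation would violate Principle B.

{1, 2, 3, 4}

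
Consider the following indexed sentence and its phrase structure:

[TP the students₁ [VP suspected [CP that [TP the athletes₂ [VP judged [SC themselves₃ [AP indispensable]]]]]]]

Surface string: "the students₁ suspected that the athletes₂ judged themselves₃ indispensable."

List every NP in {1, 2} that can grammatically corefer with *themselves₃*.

{2}

*themselves* is an anaphor, so Principle A applies: it must be bound in its binding domain.
Binding domain of *themselves₃*: the embedded TP, whose subject is the athletes₂.
*the students₁* c-commands the anaphor but is outside its binding domain → cannot satisfy Principle A.
*the athletes₂* c-commands the anaphor within its binding domain → licit binder.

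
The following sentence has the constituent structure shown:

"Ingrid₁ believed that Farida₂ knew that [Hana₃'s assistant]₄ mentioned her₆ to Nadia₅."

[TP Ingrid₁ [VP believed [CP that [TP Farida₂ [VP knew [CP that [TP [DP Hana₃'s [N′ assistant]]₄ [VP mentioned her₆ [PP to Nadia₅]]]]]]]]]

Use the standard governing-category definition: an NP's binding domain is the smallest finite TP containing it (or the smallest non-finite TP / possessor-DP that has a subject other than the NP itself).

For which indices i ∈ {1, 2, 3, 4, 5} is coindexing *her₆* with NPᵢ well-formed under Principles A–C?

*her* is a pronoun, so Principle B applies: it must be free in its binding domain.
Binding domain of *her₆*: the embedded TP, whose subject is [Hana₃'s assistant]₄.
*Ingrid₁* c-commands the pronoun but from outside its binding domain, and is not c-commanded by it → coindexation permitted.
*Farida₂* c-commands the pronoun but from outside its binding domain, and is not c-commanded by it → coindexation permitted.
*Hana₃* and the pronoun do not c-command one another → neither Principle B nor Principle C is at stake; coindexation permitted.
*[Hana₃'s assistant]₄* c-commands the pronoun within its binding domain → coindexation would violate Principle B.
*Nadia₅*: the pronoun c-commands this R-expression → coindexation would violate Principle C on *Nadia₅*.

{1, 2, 3}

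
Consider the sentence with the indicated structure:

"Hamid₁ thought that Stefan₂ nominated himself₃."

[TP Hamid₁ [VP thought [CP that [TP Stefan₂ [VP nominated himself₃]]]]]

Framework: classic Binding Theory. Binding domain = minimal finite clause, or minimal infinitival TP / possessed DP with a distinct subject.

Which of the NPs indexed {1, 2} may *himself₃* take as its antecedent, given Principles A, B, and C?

*himself* is an anaphor, so Principle A applies: it must be bound in its binding domain.
Binding domain of *himself₃*: the embedded TP, whose subject is Stefan₂.
*Hamid₁* c-commands the anaphor but is outside its binding domain → cannot satisfy Principle A.
*Stefan₂* c-commands the anaphor within its binding domain → licit binder.

{2}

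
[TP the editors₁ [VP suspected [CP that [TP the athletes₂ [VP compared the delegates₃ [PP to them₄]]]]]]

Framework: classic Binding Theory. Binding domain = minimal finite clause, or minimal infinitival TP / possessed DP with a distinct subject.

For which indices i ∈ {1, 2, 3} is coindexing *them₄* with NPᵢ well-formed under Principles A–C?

{1}

*them* is a pronoun, so Principle B applies: it must be free in its binding domain.
Binding domain of *them₄*: the embedded TP, whose subject is the athletes₂.
*the editors₁* c-commands the pronoun but from outside its binding domain, and is not c-commanded by it → coindexation permitted.
*the athletes₂* c-commands the pronoun within its binding domain → coindexation would violate Principle B.
*the delegates₃* c-commands the pronoun within its binding domain → coindexation would violate Principle B.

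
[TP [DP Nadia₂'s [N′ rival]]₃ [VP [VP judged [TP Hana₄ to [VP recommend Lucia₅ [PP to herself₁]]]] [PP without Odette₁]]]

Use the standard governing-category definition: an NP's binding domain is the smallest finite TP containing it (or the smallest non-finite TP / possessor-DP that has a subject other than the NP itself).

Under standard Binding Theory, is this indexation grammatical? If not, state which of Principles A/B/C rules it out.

Principle A

The two coindexed NPs are *Odette₁* and *herself₁*.
*herself₁* is an anaphor. Principle A requires it to be bound within its binding domain — the embedded TP, whose subject is Hana₄.
Within that domain it is c-commanded by *Hana₄*, *Lucia₅*, none of which share its index.
*Odette₁* does not c-command the anaphor at all.
The anaphor is unbound in its domain → Principle A violation.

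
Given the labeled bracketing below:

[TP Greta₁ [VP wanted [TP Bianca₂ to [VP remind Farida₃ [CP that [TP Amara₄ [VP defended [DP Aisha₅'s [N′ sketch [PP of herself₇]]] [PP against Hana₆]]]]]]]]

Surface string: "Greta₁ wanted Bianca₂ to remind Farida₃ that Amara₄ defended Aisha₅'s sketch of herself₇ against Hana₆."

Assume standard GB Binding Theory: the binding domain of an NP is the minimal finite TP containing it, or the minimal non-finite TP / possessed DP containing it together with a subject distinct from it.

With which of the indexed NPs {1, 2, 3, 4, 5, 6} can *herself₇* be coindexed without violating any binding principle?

*herself* is an anaphor, so Principle A applies: it must be bound in its binding domain.
Binding domain of *herself₇*: the possessed DP, whose subject is Aisha₅.
*Greta₁* c-commands the anaphor but is outside its binding domain → cannot satisfy Principle A.
*Bianca₂* c-commands the anaphor but is outside its binding domain → cannot satisfy Principle A.
*Farida₃* c-commands the anaphor but is outside its binding domain → cannot satisfy Principle A.
*Amara₄* c-commands the anaphor but is outside its binding domain → cannot satisfy Principle A.
*Aisha₅* c-commands the anaphor within its binding domain → licit binder.
*Hana₆* does not c-command the anaphor → cannot bind it.

{5}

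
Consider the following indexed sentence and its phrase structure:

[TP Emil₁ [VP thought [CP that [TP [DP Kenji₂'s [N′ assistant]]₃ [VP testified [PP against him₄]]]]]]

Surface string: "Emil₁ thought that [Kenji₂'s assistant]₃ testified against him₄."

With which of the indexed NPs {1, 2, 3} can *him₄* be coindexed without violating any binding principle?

*him* is a pronoun, so Principle B applies: it must be free in its binding domain.
Binding domain of *him₄*: the embedded TP, whose subject is [Kenji₂'s assistant]₃.
*Emil₁* c-commands the pronoun but from outside its binding domain, and is not c-commanded by it → coindexation permitted.
*Kenji₂* and the pronoun do not c-command one another → neither Principle B nor Principle C is at stake; coindexation permitted.
*[Kenji₂'s assistant]₃* c-commands the pronoun within its binding domain → coindexation would violate Principle B.

{1, 2}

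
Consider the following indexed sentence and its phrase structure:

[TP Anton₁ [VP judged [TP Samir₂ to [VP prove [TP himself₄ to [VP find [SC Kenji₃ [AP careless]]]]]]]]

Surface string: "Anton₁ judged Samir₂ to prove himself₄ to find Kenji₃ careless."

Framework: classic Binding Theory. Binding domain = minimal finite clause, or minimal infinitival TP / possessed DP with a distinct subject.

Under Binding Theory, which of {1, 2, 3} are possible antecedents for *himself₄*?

{2}

*himself* is an anaphor, so Principle A applies: it must be bound in its binding domain.
Binding domain of *himself₄*: the embedded TP, whose subject is Samir₂.
*Anton₁* c-commands the anaphor but is outside its binding domain → cannot satisfy Principle A.
*Samir₂* c-commands the anaphor within its binding domain → licit binder.
*Kenji₃* does not c-command the anaphor → cannot bind it.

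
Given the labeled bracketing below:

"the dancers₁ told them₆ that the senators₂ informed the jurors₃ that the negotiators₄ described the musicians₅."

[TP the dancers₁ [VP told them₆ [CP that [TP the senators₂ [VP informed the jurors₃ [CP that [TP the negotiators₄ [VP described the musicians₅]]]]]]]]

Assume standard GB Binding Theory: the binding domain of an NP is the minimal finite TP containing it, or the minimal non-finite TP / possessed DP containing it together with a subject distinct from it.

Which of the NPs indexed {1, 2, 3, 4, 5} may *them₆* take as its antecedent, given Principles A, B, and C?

*them* is a pronoun, so Principle B applies: it must be free in its binding domain.
Binding domain of *them₆*: the matrix TP, whose subject is the dancers₁.
*the dancers₁* c-commands the pronoun within its binding domain → coindexation would violate Principle B.
*the senators₂*: the pronoun c-commands this R-expression → coindexation would violate Principle C on *the senators₂*.
*the jurors₃*: the pronoun c-commands this R-expression → coindexation would violate Principle C on *the jurors₃*.
*the negotiators₄*: the pronoun c-commands this R-expression → coindexation would violate Principle C on *the negotiators₄*.
*the musicians₅*: the pronoun c-commands this R-expression → coindexation would violate Principle C on *the musicians₅*.

none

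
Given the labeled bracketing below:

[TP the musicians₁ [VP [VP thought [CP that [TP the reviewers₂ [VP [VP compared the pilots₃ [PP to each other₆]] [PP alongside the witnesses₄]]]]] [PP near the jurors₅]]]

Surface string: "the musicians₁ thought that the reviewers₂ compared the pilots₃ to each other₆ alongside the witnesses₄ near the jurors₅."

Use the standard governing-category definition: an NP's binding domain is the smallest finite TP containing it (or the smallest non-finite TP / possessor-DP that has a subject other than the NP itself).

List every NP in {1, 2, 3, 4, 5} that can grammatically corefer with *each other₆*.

*each other* is an anaphor, so Principle A applies: it must be bound in its binding domain.
Binding domain of *each other₆*: the embedded TP, whose subject is the reviewers₂.
*the musicians₁* c-commands the anaphor but is outside its binding domain → cannot satisfy Principle A.
*the reviewers₂* c-commands the anaphor within its binding domain → licit binder.
*the pilots₃* c-commands the anaphor within its binding domain → licit binder.
*the witnesses₄* does not c-command the anaphor → cannot bind it.
*the jurors₅* does not c-command the anaphor → cannot bind it.

{2, 3}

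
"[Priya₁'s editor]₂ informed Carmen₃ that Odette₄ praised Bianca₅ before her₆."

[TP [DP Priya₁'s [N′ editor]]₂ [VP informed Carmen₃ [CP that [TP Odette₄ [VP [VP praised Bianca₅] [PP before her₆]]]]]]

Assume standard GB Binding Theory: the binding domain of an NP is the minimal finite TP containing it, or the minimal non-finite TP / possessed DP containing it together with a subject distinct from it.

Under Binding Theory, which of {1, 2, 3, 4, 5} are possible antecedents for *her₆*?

{1, 2, 3, 5}

*her* is a pronoun, so Principle B applies: it must be free in its binding domain.
Binding domain of *her₆*: the embedded TP, whose subject is Odette₄.
*Priya₁* and the pronoun do not c-command one another → neither Principle B nor Principle C is at stake; coindexation permitted.
*[Priya₁'s editor]₂* c-commands the pronoun but from outside its binding domain, and is not c-commanded by it → coindexation permitted.
*Carmen₃* c-commands the pronoun but from outside its binding domain, and is not c-commanded by it → coindexation permitted.
*Odette₄* c-commands the pronoun within its binding domain → coindexation would violate Principle B.
*Bianca₅* and the pronoun do not c-command one another → neither Principle B nor Principle C is at stake; coindexation permitted.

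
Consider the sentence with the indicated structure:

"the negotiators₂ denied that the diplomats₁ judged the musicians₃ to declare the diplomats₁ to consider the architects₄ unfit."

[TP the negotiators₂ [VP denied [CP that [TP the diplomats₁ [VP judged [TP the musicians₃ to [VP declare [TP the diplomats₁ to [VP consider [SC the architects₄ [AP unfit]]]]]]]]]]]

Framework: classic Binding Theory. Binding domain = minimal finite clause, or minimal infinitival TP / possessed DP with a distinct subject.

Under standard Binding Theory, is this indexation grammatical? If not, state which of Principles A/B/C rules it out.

Principle C

The two coindexed NPs are *the diplomats₁* (the lower occurrence) and *the diplomats₁* (the higher occurrence).
*the diplomats₁* (the lower occurrence) is an R-expression. Principle C requires it to be free everywhere.
*the diplomats₁* (the higher occurrence) c-commands it and carries the same index.
The R-expression is bound → Principle C violation.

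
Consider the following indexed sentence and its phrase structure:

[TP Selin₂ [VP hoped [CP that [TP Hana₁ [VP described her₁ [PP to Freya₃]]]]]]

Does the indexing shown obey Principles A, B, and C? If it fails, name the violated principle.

The two coindexed NPs are *Hana₁* and *her₁*.
*her₁* is a pronoun. Its binding domain is the embedded TP, whose subject is Hana₁.
*Hana₁* c-commands it within that domain and carries the same index.
The pronoun is locally bound → Principle B violation.

Principle B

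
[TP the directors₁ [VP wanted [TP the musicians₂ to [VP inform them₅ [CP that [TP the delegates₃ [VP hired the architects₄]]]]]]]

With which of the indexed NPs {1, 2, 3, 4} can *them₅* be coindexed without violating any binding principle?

{1}

*them* is a pronoun, so Principle B applies: it must be free in its binding domain.
Binding domain of *them₅*: the embedded TP, whose subject is the musicians₂.
*the directors₁* c-commands the pronoun but from outside its binding domain, and is not c-commanded by it → coindexation permitted.
*the musicians₂* c-commands the pronoun within its binding domain → coindexation would violate Principle B.
*the delegates₃*: the pronoun c-commands this R-expression → coindexation would violate Principle C on *the delegates₃*.
*the architects₄*: the pronoun c-commands this R-expression → coindexation would violate Principle C on *the architects₄*.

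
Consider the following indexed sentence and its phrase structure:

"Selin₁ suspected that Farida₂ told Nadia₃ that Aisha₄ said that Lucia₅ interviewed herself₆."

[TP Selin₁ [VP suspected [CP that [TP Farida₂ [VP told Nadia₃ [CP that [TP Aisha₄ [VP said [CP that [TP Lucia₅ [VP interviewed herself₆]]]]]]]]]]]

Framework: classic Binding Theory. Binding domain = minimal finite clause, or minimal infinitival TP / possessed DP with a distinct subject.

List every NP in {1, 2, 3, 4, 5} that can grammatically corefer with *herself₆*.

{5}

*herself* is an anaphor, so Principle A applies: it must be bound in its binding domain.
Binding domain of *herself₆*: the embedded TP, whose subject is Lucia₅.
*Selin₁* c-commands the anaphor but is outside its binding domain → cannot satisfy Principle A.
*Farida₂* c-commands the anaphor but is outside its binding domain → cannot satisfy Principle A.
*Nadia₃* c-commands the anaphor but is outside its binding domain → cannot satisfy Principle A.
*Aisha₄* c-commands the anaphor but is outside its binding domain → cannot satisfy Principle A.
*Lucia₅* c-commands the anaphor within its binding domain → licit binder.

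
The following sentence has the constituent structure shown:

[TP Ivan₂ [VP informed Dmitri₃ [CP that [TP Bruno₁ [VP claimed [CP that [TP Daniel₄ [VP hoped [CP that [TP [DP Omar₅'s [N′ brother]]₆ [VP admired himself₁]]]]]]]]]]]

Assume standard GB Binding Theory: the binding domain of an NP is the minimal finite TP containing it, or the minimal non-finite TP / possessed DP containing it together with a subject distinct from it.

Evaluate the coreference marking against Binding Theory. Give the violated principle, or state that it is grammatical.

The two coindexed NPs are *Bruno₁* and *himself₁*.
*himself₁* is an anaphor. Principle A requires it to be bound within its binding domain — the embedded TP, whose subject is [Omar₅'s brother]₆.
Within that domain it is c-commanded by *[Omar₅'s brother]₆*, which does not share its index.
*Bruno₁* does c-command the anaphor, but from outside its binding domain.
The anaphor is unbound in its domain → Principle A violation.

Principle A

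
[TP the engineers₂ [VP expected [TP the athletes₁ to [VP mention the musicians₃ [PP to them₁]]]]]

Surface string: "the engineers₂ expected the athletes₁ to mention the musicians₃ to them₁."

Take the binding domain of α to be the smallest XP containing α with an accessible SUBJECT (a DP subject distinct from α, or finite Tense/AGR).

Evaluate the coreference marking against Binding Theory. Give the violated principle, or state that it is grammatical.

The two coindexed NPs are *the athletes₁* and *them₁*.
*them₁* is a pronoun. Its binding domain is the embedded TP, whose subject is the athletes₁.
*the athletes₁* c-commands it within that domain and carries the same index.
The pronoun is locally bound → Principle B violation.

Principle B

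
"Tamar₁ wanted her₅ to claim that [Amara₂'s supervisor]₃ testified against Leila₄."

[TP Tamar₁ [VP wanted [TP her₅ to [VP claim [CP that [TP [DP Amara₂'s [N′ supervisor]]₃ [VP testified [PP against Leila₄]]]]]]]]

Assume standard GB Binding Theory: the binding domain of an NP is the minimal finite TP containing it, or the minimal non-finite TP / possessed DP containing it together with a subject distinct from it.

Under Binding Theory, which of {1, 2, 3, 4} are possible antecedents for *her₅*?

*her* is a pronoun, so Principle B applies: it must be free in its binding domain.
Binding domain of *her₅*: the matrix TP, whose subject is Tamar₁.
*Tamar₁* c-commands the pronoun within its binding domain → coindexation would violate Principle B.
*Amara₂*: the pronoun c-commands this R-expression → coindexation would violate Principle C on *Amara₂*.
*[Amara₂'s supervisor]₃*: the pronoun c-commands this R-expression → coindexation would violate Principle C on *[Amara₂'s supervisor]₃*.
*Leila₄*: the pronoun c-commands this R-expression → coindexation would violate Principle C on *Leila₄*.

none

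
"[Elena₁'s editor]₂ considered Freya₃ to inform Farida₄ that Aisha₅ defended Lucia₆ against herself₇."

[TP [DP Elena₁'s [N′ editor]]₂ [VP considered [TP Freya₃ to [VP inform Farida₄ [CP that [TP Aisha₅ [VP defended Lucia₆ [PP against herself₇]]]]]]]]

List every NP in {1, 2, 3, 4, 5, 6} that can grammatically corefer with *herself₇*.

*herself* is an anaphor, so Principle A applies: it must be bound in its binding domain.
Binding domain of *herself₇*: the embedded TP, whose subject is Aisha₅.
*Elena₁* does not c-command the anaphor → cannot bind it.
*[Elena₁'s editor]₂* c-commands the anaphor but is outside its binding domain → cannot satisfy Principle A.
*Freya₃* c-commands the anaphor but is outside its binding domain → cannot satisfy Principle A.
*Farida₄* c-commands the anaphor but is outside its binding domain → cannot satisfy Principle A.
*Aisha₅* c-commands the anaphor within its binding domain → licit binder.
*Lucia₆* c-commands the anaphor within its binding domain → licit binder.

{5, 6}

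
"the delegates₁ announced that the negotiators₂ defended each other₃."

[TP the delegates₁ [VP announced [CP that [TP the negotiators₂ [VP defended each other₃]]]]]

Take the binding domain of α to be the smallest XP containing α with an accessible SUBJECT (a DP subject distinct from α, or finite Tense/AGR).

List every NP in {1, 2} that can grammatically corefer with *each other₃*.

{2}

*each other* is an anaphor, so Principle A applies: it must be bound in its binding domain.
Binding domain of *each other₃*: the embedded TP, whose subject is the negotiators₂.
*the delegates₁* c-commands the anaphor but is outside its binding domain → cannot satisfy Principle A.
*the negotiators₂* c-commands the anaphor within its binding domain → licit binder.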